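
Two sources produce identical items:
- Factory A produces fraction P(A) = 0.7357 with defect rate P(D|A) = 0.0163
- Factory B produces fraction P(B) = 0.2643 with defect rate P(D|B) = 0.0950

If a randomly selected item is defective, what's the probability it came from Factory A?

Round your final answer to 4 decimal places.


Let A = from Factory A, D = defective

Given:
- P(A) = 0.7357, P(B) = 0.2643
- P(D|A) = 0.0163, P(D|B) = 0.0950

Step 1: Find P(D)
P(D) = P(D|A)P(A) + P(D|B)P(B)
     = 0.0163 × 0.7357 + 0.0950 × 0.2643
     = 0.01199191 + 0.02510850
     = 0.03710041

Step 2: Apply Bayes' theorem
P(A|D) = P(D|A)P(A) / P(D)
       = 0.01199191 / 0.03710041
       = 0.3232


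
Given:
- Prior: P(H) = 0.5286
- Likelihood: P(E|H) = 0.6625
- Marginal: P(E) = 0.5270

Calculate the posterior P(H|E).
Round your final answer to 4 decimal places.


Using Bayes' theorem:

P(H|E) = P(E|H) × P(H) / P(E)
       = 0.6625 × 0.5286 / 0.5270
       = 0.35019750 / 0.5270
       = 0.6645

The evidence strengthens our belief in H.
Prior: 0.5286 → Posterior: 0.6645


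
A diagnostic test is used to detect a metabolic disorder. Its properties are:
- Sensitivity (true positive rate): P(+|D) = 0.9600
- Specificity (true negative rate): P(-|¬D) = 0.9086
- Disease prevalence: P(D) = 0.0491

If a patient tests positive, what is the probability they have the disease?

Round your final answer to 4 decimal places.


Let D = has disease, + = positive test

Given:
- P(D) = 0.0491 (prevalence)
- P(+|D) = 0.9600 (sensitivity)
- P(-|¬D) = 0.9086 (specificity)
- P(+|¬D) = 0.0914 (false positive rate = 1 - specificity)

Step 1: Find P(+)
P(+) = P(+|D)P(D) + P(+|¬D)P(¬D)
     = 0.9600 × 0.0491 + 0.0914 × 0.9509
     = 0.04713600 + 0.08691226
     = 0.13404826

Step 2: Apply Bayes' theorem for P(D|+)
P(D|+) = P(+|D)P(D) / P(+)
       = 0.04713600 / 0.13404826
       = 0.3516


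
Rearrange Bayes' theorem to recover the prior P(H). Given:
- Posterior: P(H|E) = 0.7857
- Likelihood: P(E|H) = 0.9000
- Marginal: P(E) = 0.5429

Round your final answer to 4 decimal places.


From Bayes' theorem: P(H|E) = P(E|H) × P(H) / P(E)

Rearranging for P(H):
P(H) = P(H|E) × P(E) / P(E|H)
     = 0.7857 × 0.5429 / 0.9000
     = 0.42655653 / 0.9000
     = 0.4740


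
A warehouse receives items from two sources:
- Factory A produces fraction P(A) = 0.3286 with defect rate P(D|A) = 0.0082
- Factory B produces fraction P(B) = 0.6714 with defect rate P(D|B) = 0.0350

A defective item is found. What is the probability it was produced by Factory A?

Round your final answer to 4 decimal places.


Let A = from Factory A, D = defective

Given:
- P(A) = 0.3286, P(B) = 0.6714
- P(D|A) = 0.0082, P(D|B) = 0.0350

Step 1: Find P(D)
P(D) = P(D|A)P(A) + P(D|B)P(B)
     = 0.0082 × 0.3286 + 0.0350 × 0.6714
     = 0.00269452 + 0.02349900
     = 0.02619352

Step 2: Apply Bayes' theorem
P(A|D) = P(D|A)P(A) / P(D)
       = 0.00269452 / 0.02619352
       = 0.1029


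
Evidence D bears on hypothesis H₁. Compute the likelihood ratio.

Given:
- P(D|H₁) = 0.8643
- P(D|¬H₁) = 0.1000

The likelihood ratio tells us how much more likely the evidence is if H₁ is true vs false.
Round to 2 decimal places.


Likelihood Ratio (LR) = P(D|H₁) / P(D|¬H₁)

LR = 0.8643 / 0.1000
   = 8.64

The evidence is 8.64 times more likely if H₁ is true than if H₁ is false.
LR > 1, so observing D raises the odds in favor of H₁.


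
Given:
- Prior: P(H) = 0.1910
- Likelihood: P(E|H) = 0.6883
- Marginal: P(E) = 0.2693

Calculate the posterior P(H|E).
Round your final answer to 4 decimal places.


Using Bayes' theorem:

P(H|E) = P(E|H) × P(H) / P(E)
       = 0.6883 × 0.1910 / 0.2693
       = 0.13146530 / 0.2693
       = 0.4882

The evidence strengthens our belief in H.
Prior: 0.1910 → Posterior: 0.4882


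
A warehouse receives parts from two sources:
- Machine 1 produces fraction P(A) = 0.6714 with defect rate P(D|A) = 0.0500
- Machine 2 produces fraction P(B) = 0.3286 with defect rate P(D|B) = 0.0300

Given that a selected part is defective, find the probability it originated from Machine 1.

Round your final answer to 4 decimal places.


Let A = from Machine 1, D = defective

Given:
- P(A) = 0.6714, P(B) = 0.3286
- P(D|A) = 0.0500, P(D|B) = 0.0300

Step 1: Find P(D)
P(D) = P(D|A)P(A) + P(D|B)P(B)
     = 0.0500 × 0.6714 + 0.0300 × 0.3286
     = 0.03357000 + 0.00985800
     = 0.04342800

Step 2: Apply Bayes' theorem
P(A|D) = P(D|A)P(A) / P(D)
       = 0.03357000 / 0.04342800
       = 0.7730


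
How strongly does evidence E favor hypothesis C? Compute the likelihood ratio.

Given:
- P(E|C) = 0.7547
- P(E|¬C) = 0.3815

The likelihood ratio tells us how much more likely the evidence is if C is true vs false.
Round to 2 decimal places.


Likelihood Ratio (LR) = P(E|C) / P(E|¬C)

LR = 0.7547 / 0.3815
   = 1.98

The evidence is 1.98 times more likely if C is true than if C is false.
LR > 1, so observing E raises the odds in favor of C.


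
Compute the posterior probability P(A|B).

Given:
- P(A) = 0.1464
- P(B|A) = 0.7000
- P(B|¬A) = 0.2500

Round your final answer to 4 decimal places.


Bayes' theorem: P(A|B) = P(B|A) × P(A) / P(B)

Step 1: Calculate P(B) using law of total probability
P(B) = P(B|A)P(A) + P(B|¬A)P(¬A)
     = 0.7000 × 0.1464 + 0.2500 × 0.8536
     = 0.10248000 + 0.21340000
     = 0.31588000

Step 2: Apply Bayes' theorem
P(A|B) = P(B|A) × P(A) / P(B)
       = 0.10248000 / 0.31588000
       = 0.3244


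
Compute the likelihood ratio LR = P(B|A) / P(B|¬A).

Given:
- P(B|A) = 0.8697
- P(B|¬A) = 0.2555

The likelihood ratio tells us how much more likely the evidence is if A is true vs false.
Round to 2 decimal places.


Likelihood Ratio (LR) = P(B|A) / P(B|¬A)

LR = 0.8697 / 0.2555
   = 3.40

The evidence is 3.40 times more likely if A is true than if A is false.
LR > 1, so observing B raises the odds in favor of A.


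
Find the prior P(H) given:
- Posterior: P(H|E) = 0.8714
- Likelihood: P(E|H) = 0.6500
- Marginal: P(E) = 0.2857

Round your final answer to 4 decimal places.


From Bayes' theorem: P(H|E) = P(E|H) × P(H) / P(E)

Rearranging for P(H):
P(H) = P(H|E) × P(E) / P(E|H)
     = 0.8714 × 0.2857 / 0.6500
     = 0.24895898 / 0.6500
     = 0.3830


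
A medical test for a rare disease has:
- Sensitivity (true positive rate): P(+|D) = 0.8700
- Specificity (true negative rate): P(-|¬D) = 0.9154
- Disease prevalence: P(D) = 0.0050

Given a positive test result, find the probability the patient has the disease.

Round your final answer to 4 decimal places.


Let D = has disease, + = positive test

Given:
- P(D) = 0.0050 (prevalence)
- P(+|D) = 0.8700 (sensitivity)
- P(-|¬D) = 0.9154 (specificity)
- P(+|¬D) = 0.0846 (false positive rate = 1 - specificity)

Step 1: Find P(+)
P(+) = P(+|D)P(D) + P(+|¬D)P(¬D)
     = 0.8700 × 0.0050 + 0.0846 × 0.9950
     = 0.00435000 + 0.08417700
     = 0.08852700

Step 2: Apply Bayes' theorem for P(D|+)
P(D|+) = P(+|D)P(D) / P(+)
       = 0.00435000 / 0.08852700
       = 0.0491


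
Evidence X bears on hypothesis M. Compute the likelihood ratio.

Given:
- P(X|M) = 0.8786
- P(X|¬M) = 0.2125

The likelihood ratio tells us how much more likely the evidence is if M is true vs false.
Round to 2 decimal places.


Likelihood Ratio (LR) = P(X|M) / P(X|¬M)

LR = 0.8786 / 0.2125
   = 4.13

The evidence is 4.13 times more likely if M is true than if M is false.
Since LR > 1, the evidence supports M over ¬M.


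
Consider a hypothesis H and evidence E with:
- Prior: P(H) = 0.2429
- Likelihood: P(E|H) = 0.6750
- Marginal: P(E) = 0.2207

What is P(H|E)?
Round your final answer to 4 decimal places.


Using Bayes' theorem:

P(H|E) = P(E|H) × P(H) / P(E)
       = 0.6750 × 0.2429 / 0.2207
       = 0.16395750 / 0.2207
       = 0.7429

The evidence strengthens our belief in H.
Prior: 0.2429 → Posterior: 0.7429


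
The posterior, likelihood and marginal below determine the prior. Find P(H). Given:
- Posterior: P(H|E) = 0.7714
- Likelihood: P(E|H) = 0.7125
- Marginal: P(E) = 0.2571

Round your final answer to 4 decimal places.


From Bayes' theorem: P(H|E) = P(E|H) × P(H) / P(E)

Rearranging for P(H):
P(H) = P(H|E) × P(E) / P(E|H)
     = 0.7714 × 0.2571 / 0.7125
     = 0.19832694 / 0.7125
     = 0.2784


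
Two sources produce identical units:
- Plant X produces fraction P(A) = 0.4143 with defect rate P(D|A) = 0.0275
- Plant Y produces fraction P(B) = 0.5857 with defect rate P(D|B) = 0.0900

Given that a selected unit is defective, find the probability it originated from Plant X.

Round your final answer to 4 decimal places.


Let A = from Plant X, D = defective

Given:
- P(A) = 0.4143, P(B) = 0.5857
- P(D|A) = 0.0275, P(D|B) = 0.0900

Step 1: Find P(D)
P(D) = P(D|A)P(A) + P(D|B)P(B)
     = 0.0275 × 0.4143 + 0.0900 × 0.5857
     = 0.01139325 + 0.05271300
     = 0.06410625

Step 2: Apply Bayes' theorem
P(A|D) = P(D|A)P(A) / P(D)
       = 0.01139325 / 0.06410625
       = 0.1777


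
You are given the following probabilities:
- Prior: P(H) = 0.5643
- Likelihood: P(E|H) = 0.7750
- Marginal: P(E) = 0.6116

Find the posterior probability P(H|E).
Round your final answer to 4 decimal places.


Using Bayes' theorem:

P(H|E) = P(E|H) × P(H) / P(E)
       = 0.7750 × 0.5643 / 0.6116
       = 0.43733250 / 0.6116
       = 0.7151

The evidence strengthens our belief in H.
Prior: 0.5643 → Posterior: 0.7151


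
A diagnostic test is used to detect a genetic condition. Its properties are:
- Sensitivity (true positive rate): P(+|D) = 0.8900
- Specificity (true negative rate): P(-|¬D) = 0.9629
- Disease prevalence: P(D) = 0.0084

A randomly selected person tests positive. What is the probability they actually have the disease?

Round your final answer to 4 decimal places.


Let D = has disease, + = positive test

Given:
- P(D) = 0.0084 (prevalence)
- P(+|D) = 0.8900 (sensitivity)
- P(-|¬D) = 0.9629 (specificity)
- P(+|¬D) = 0.0371 (false positive rate = 1 - specificity)

Step 1: Find P(+)
P(+) = P(+|D)P(D) + P(+|¬D)P(¬D)
     = 0.8900 × 0.0084 + 0.0371 × 0.9916
     = 0.00747600 + 0.03678836
     = 0.04426436

Step 2: Apply Bayes' theorem for P(D|+)
P(D|+) = P(+|D)P(D) / P(+)
       = 0.00747600 / 0.04426436
       = 0.1689


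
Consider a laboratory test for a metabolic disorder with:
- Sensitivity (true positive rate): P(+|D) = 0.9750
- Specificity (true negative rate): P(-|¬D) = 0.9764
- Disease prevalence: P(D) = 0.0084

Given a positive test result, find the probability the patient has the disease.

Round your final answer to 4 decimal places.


Let D = has disease, + = positive test

Given:
- P(D) = 0.0084 (prevalence)
- P(+|D) = 0.9750 (sensitivity)
- P(-|¬D) = 0.9764 (specificity)
- P(+|¬D) = 0.0236 (false positive rate = 1 - specificity)

Step 1: Find P(+)
P(+) = P(+|D)P(D) + P(+|¬D)P(¬D)
     = 0.9750 × 0.0084 + 0.0236 × 0.9916
     = 0.00819000 + 0.02340176
     = 0.03159176

Step 2: Apply Bayes' theorem for P(D|+)
P(D|+) = P(+|D)P(D) / P(+)
       = 0.00819000 / 0.03159176
       = 0.2592


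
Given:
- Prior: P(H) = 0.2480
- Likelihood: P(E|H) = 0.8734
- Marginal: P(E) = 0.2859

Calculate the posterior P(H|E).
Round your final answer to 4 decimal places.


Using Bayes' theorem:

P(H|E) = P(E|H) × P(H) / P(E)
       = 0.8734 × 0.2480 / 0.2859
       = 0.21660320 / 0.2859
       = 0.7576

The evidence strengthens our belief in H.
Prior: 0.2480 → Posterior: 0.7576


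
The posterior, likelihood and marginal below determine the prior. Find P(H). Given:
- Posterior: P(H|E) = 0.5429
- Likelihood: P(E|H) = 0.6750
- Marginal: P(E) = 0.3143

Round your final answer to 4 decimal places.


From Bayes' theorem: P(H|E) = P(E|H) × P(H) / P(E)

Rearranging for P(H):
P(H) = P(H|E) × P(E) / P(E|H)
     = 0.5429 × 0.3143 / 0.6750
     = 0.17063347 / 0.6750
     = 0.2528


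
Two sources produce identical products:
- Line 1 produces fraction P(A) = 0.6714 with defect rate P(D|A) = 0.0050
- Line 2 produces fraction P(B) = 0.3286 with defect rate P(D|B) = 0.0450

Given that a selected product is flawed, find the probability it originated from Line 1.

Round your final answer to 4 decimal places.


Let A = from Line 1, D = flawed

Given:
- P(A) = 0.6714, P(B) = 0.3286
- P(D|A) = 0.0050, P(D|B) = 0.0450

Step 1: Find P(D)
P(D) = P(D|A)P(A) + P(D|B)P(B)
     = 0.0050 × 0.6714 + 0.0450 × 0.3286
     = 0.00335700 + 0.01478700
     = 0.01814400

Step 2: Apply Bayes' theorem
P(A|D) = P(D|A)P(A) / P(D)
       = 0.00335700 / 0.01814400
       = 0.1850


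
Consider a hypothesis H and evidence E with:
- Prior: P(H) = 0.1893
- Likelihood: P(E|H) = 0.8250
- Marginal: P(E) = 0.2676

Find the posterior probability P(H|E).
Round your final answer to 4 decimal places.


Using Bayes' theorem:

P(H|E) = P(E|H) × P(H) / P(E)
       = 0.8250 × 0.1893 / 0.2676
       = 0.15617250 / 0.2676
       = 0.5836

The evidence strengthens our belief in H.
Prior: 0.1893 → Posterior: 0.5836


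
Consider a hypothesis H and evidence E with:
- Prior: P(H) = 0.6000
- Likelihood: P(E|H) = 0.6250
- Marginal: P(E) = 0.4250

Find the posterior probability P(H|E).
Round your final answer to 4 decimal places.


Using Bayes' theorem:

P(H|E) = P(E|H) × P(H) / P(E)
       = 0.6250 × 0.6000 / 0.4250
       = 0.37500000 / 0.4250
       = 0.8824

The evidence strengthens our belief in H.
Prior: 0.6000 → Posterior: 0.8824


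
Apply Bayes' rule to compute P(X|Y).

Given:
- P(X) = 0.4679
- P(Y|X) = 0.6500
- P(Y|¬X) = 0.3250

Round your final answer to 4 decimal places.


Bayes' theorem: P(X|Y) = P(Y|X) × P(X) / P(Y)

Step 1: Calculate P(Y) using law of total probability
P(Y) = P(Y|X)P(X) + P(Y|¬X)P(¬X)
     = 0.6500 × 0.4679 + 0.3250 × 0.5321
     = 0.30413500 + 0.17293250
     = 0.47706750

Step 2: Apply Bayes' theorem
P(X|Y) = P(Y|X) × P(X) / P(Y)
       = 0.30413500 / 0.47706750
       = 0.6375


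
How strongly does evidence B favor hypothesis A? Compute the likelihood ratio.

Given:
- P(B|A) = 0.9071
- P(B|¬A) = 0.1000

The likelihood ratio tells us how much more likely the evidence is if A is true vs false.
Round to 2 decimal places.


Likelihood Ratio (LR) = P(B|A) / P(B|¬A)

LR = 0.9071 / 0.1000
   = 9.07

The evidence is 9.07 times more likely if A is true than if A is false.
LR > 1, so observing B raises the odds in favor of A.


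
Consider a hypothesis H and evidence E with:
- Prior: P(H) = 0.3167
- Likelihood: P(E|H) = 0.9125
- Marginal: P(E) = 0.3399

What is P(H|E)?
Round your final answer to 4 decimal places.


Using Bayes' theorem:

P(H|E) = P(E|H) × P(H) / P(E)
       = 0.9125 × 0.3167 / 0.3399
       = 0.28898875 / 0.3399
       = 0.8502

The evidence strengthens our belief in H.
Prior: 0.3167 → Posterior: 0.8502


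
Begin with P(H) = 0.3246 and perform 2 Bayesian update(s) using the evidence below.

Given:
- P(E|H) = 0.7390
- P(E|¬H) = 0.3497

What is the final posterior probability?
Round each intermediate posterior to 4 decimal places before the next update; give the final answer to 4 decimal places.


Sequential Bayesian updating:

Initial prior: P(H) = 0.3246

Update 1:
  P(E) = 0.7390 × 0.3246 + 0.3497 × 0.6754 = 0.23987940 + 0.23618738 = 0.47606678
  P(H|E) = 0.23987940 / 0.47606678 = 0.5039

Update 2:
  P(E) = 0.7390 × 0.5039 + 0.3497 × 0.4961 = 0.37238210 + 0.17348617 = 0.54586827
  P(H|E) = 0.37238210 / 0.54586827 = 0.6822

Final posterior: 0.6822


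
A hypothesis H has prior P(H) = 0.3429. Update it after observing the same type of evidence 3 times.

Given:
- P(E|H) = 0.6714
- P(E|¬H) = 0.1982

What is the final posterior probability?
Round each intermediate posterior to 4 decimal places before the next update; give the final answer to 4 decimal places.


Sequential Bayesian updating:

Initial prior: P(H) = 0.3429

Update 1:
  P(E) = 0.6714 × 0.3429 + 0.1982 × 0.6571 = 0.23022306 + 0.13023722 = 0.36046028
  P(H|E) = 0.23022306 / 0.36046028 = 0.6387

Update 2:
  P(E) = 0.6714 × 0.6387 + 0.1982 × 0.3613 = 0.42882318 + 0.07160966 = 0.50043284
  P(H|E) = 0.42882318 / 0.50043284 = 0.8569

Update 3:
  P(E) = 0.6714 × 0.8569 + 0.1982 × 0.1431 = 0.57532266 + 0.02836242 = 0.60368508
  P(H|E) = 0.57532266 / 0.60368508 = 0.9530

Final posterior: 0.9530


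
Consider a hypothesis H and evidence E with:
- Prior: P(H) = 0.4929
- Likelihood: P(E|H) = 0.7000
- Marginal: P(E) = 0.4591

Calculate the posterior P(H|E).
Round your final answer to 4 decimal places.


Using Bayes' theorem:

P(H|E) = P(E|H) × P(H) / P(E)
       = 0.7000 × 0.4929 / 0.4591
       = 0.34503000 / 0.4591
       = 0.7515

The evidence strengthens our belief in H.
Prior: 0.4929 → Posterior: 0.7515


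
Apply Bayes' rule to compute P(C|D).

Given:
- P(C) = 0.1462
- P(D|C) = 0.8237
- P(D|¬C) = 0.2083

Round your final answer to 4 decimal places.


Bayes' theorem: P(C|D) = P(D|C) × P(C) / P(D)

Step 1: Calculate P(D) using law of total probability
P(D) = P(D|C)P(C) + P(D|¬C)P(¬C)
     = 0.8237 × 0.1462 + 0.2083 × 0.8538
     = 0.12042494 + 0.17784654
     = 0.29827148

Step 2: Apply Bayes' theorem
P(C|D) = P(D|C) × P(C) / P(D)
       = 0.12042494 / 0.29827148
       = 0.4037


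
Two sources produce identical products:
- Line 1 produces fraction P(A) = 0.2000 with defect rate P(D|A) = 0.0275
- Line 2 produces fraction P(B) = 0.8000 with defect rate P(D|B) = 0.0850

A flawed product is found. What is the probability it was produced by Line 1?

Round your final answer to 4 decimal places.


Let A = from Line 1, D = flawed

Given:
- P(A) = 0.2000, P(B) = 0.8000
- P(D|A) = 0.0275, P(D|B) = 0.0850

Step 1: Find P(D)
P(D) = P(D|A)P(A) + P(D|B)P(B)
     = 0.0275 × 0.2000 + 0.0850 × 0.8000
     = 0.00550000 + 0.06800000
     = 0.07350000

Step 2: Apply Bayes' theorem
P(A|D) = P(D|A)P(A) / P(D)
       = 0.00550000 / 0.07350000
       = 0.0748


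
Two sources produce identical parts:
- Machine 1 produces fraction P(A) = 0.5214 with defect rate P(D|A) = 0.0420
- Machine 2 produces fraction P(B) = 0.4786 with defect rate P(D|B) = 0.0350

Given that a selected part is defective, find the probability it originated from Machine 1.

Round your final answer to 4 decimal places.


Let A = from Machine 1, D = defective

Given:
- P(A) = 0.5214, P(B) = 0.4786
- P(D|A) = 0.0420, P(D|B) = 0.0350

Step 1: Find P(D)
P(D) = P(D|A)P(A) + P(D|B)P(B)
     = 0.0420 × 0.5214 + 0.0350 × 0.4786
     = 0.02189880 + 0.01675100
     = 0.03864980

Step 2: Apply Bayes' theorem
P(A|D) = P(D|A)P(A) / P(D)
       = 0.02189880 / 0.03864980
       = 0.5666


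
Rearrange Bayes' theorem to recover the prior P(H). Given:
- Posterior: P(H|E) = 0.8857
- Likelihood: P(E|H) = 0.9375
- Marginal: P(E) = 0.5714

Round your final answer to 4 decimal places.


From Bayes' theorem: P(H|E) = P(E|H) × P(H) / P(E)

Rearranging for P(H):
P(H) = P(H|E) × P(E) / P(E|H)
     = 0.8857 × 0.5714 / 0.9375
     = 0.50608898 / 0.9375
     = 0.5398


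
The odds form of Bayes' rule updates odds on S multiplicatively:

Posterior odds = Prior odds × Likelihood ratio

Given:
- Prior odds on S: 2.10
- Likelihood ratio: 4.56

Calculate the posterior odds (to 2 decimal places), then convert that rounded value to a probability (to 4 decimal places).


Step 1: Calculate posterior odds
Posterior odds = Prior odds × LR
               = 2.10 × 4.56
               = 9.58

Step 2: Convert to probability
P(S|E) = Posterior odds / (1 + Posterior odds)
       = 9.58 / (1 + 9.58)
       = 9.58 / 10.58
       = 0.9055

The evidence increased P(S) from 0.6774 to 0.9055.


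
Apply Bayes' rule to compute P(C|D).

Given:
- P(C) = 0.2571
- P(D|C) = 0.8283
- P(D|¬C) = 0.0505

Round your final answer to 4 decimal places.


Bayes' theorem: P(C|D) = P(D|C) × P(C) / P(D)

Step 1: Calculate P(D) using law of total probability
P(D) = P(D|C)P(C) + P(D|¬C)P(¬C)
     = 0.8283 × 0.2571 + 0.0505 × 0.7429
     = 0.21295593 + 0.03751645
     = 0.25047238

Step 2: Apply Bayes' theorem
P(C|D) = P(D|C) × P(C) / P(D)
       = 0.21295593 / 0.25047238
       = 0.8502


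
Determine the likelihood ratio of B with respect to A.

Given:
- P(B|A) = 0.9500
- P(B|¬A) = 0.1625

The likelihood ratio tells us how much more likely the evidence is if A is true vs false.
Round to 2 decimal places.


Likelihood Ratio (LR) = P(B|A) / P(B|¬A)

LR = 0.9500 / 0.1625
   = 5.85

The evidence is 5.85 times more likely if A is true than if A is false.
Since LR > 1, the evidence supports A over ¬A.


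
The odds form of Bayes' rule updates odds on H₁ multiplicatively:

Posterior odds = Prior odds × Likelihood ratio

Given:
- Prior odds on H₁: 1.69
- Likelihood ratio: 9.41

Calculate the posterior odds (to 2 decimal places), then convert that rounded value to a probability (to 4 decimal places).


Step 1: Calculate posterior odds
Posterior odds = Prior odds × LR
               = 1.69 × 9.41
               = 15.90

Step 2: Convert to probability
P(H₁|E) = Posterior odds / (1 + Posterior odds)
       = 15.90 / (1 + 15.90)
       = 15.90 / 16.90
       = 0.9408

The evidence increased P(H₁) from 0.6283 to 0.9408.


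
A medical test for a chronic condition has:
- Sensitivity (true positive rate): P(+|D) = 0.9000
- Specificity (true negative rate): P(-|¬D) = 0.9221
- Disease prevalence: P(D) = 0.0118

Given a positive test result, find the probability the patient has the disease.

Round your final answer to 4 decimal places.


Let D = has disease, + = positive test

Given:
- P(D) = 0.0118 (prevalence)
- P(+|D) = 0.9000 (sensitivity)
- P(-|¬D) = 0.9221 (specificity)
- P(+|¬D) = 0.0779 (false positive rate = 1 - specificity)

Step 1: Find P(+)
P(+) = P(+|D)P(D) + P(+|¬D)P(¬D)
     = 0.9000 × 0.0118 + 0.0779 × 0.9882
     = 0.01062000 + 0.07698078
     = 0.08760078

Step 2: Apply Bayes' theorem for P(D|+)
P(D|+) = P(+|D)P(D) / P(+)
       = 0.01062000 / 0.08760078
       = 0.1212


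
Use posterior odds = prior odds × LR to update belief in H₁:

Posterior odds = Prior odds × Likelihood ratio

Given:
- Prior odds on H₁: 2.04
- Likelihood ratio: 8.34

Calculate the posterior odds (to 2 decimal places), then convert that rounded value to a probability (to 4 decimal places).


Step 1: Calculate posterior odds
Posterior odds = Prior odds × LR
               = 2.04 × 8.34
               = 17.01

Step 2: Convert to probability
P(H₁|E) = Posterior odds / (1 + Posterior odds)
       = 17.01 / (1 + 17.01)
       = 17.01 / 18.01
       = 0.9445

The evidence increased P(H₁) from 0.6711 to 0.9445.


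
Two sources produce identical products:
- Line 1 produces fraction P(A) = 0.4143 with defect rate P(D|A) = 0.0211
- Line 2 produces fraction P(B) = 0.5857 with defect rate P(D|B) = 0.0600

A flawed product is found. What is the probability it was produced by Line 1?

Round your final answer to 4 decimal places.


Let A = from Line 1, D = flawed

Given:
- P(A) = 0.4143, P(B) = 0.5857
- P(D|A) = 0.0211, P(D|B) = 0.0600

Step 1: Find P(D)
P(D) = P(D|A)P(A) + P(D|B)P(B)
     = 0.0211 × 0.4143 + 0.0600 × 0.5857
     = 0.00874173 + 0.03514200
     = 0.04388373

Step 2: Apply Bayes' theorem
P(A|D) = P(D|A)P(A) / P(D)
       = 0.00874173 / 0.04388373
       = 0.1992


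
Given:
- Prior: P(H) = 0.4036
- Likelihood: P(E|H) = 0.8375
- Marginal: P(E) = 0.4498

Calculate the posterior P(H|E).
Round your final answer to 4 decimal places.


Using Bayes' theorem:

P(H|E) = P(E|H) × P(H) / P(E)
       = 0.8375 × 0.4036 / 0.4498
       = 0.33801500 / 0.4498
       = 0.7515

The evidence strengthens our belief in H.
Prior: 0.4036 → Posterior: 0.7515


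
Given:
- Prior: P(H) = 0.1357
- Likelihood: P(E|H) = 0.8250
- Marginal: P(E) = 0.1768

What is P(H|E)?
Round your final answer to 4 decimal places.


Using Bayes' theorem:

P(H|E) = P(E|H) × P(H) / P(E)
       = 0.8250 × 0.1357 / 0.1768
       = 0.11195250 / 0.1768
       = 0.6332

The evidence strengthens our belief in H.
Prior: 0.1357 → Posterior: 0.6332


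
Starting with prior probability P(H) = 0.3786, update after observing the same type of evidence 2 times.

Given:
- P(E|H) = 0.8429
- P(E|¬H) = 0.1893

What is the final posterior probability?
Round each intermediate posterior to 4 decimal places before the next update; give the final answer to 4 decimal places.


Sequential Bayesian updating:

Initial prior: P(H) = 0.3786

Update 1:
  P(E) = 0.8429 × 0.3786 + 0.1893 × 0.6214 = 0.31912194 + 0.11763102 = 0.43675296
  P(H|E) = 0.31912194 / 0.43675296 = 0.7307

Update 2:
  P(E) = 0.8429 × 0.7307 + 0.1893 × 0.2693 = 0.61590703 + 0.05097849 = 0.66688552
  P(H|E) = 0.61590703 / 0.66688552 = 0.9236

Final posterior: 0.9236


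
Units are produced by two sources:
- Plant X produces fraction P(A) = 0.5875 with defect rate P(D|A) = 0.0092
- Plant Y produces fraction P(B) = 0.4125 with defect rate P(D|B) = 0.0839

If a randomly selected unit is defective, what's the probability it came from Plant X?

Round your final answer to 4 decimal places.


Let A = from Plant X, D = defective

Given:
- P(A) = 0.5875, P(B) = 0.4125
- P(D|A) = 0.0092, P(D|B) = 0.0839

Step 1: Find P(D)
P(D) = P(D|A)P(A) + P(D|B)P(B)
     = 0.0092 × 0.5875 + 0.0839 × 0.4125
     = 0.00540500 + 0.03460875
     = 0.04001375

Step 2: Apply Bayes' theorem
P(A|D) = P(D|A)P(A) / P(D)
       = 0.00540500 / 0.04001375
       = 0.1351


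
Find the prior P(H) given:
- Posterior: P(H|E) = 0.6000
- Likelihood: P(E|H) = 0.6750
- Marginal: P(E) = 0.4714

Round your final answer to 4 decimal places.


From Bayes' theorem: P(H|E) = P(E|H) × P(H) / P(E)

Rearranging for P(H):
P(H) = P(H|E) × P(E) / P(E|H)
     = 0.6000 × 0.4714 / 0.6750
     = 0.28284000 / 0.6750
     = 0.4190


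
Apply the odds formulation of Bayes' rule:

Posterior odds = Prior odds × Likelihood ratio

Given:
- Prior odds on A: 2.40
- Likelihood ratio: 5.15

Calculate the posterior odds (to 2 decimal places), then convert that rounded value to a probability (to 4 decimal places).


Step 1: Calculate posterior odds
Posterior odds = Prior odds × LR
               = 2.40 × 5.15
               = 12.36

Step 2: Convert to probability
P(A|E) = Posterior odds / (1 + Posterior odds)
       = 12.36 / (1 + 12.36)
       = 12.36 / 13.36
       = 0.9251

The evidence increased P(A) from 0.7059 to 0.9251.


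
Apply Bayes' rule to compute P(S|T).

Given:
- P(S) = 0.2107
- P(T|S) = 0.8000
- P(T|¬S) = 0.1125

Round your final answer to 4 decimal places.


Bayes' theorem: P(S|T) = P(T|S) × P(S) / P(T)

Step 1: Calculate P(T) using law of total probability
P(T) = P(T|S)P(S) + P(T|¬S)P(¬S)
     = 0.8000 × 0.2107 + 0.1125 × 0.7893
     = 0.16856000 + 0.08879625
     = 0.25735625

Step 2: Apply Bayes' theorem
P(S|T) = P(T|S) × P(S) / P(T)
       = 0.16856000 / 0.25735625
       = 0.6550


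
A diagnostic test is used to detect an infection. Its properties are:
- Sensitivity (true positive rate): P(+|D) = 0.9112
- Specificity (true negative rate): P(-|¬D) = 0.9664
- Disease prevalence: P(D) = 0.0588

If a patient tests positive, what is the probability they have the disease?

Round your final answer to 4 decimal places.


Let D = has disease, + = positive test

Given:
- P(D) = 0.0588 (prevalence)
- P(+|D) = 0.9112 (sensitivity)
- P(-|¬D) = 0.9664 (specificity)
- P(+|¬D) = 0.0336 (false positive rate = 1 - specificity)

Step 1: Find P(+)
P(+) = P(+|D)P(D) + P(+|¬D)P(¬D)
     = 0.9112 × 0.0588 + 0.0336 × 0.9412
     = 0.05357856 + 0.03162432
     = 0.08520288

Step 2: Apply Bayes' theorem for P(D|+)
P(D|+) = P(+|D)P(D) / P(+)
       = 0.05357856 / 0.08520288
       = 0.6288


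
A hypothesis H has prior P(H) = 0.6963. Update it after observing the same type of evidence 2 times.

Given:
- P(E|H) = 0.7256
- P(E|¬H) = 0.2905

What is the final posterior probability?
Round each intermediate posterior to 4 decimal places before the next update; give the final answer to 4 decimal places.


Sequential Bayesian updating:

Initial prior: P(H) = 0.6963

Update 1:
  P(E) = 0.7256 × 0.6963 + 0.2905 × 0.3037 = 0.50523528 + 0.08822485 = 0.59346013
  P(H|E) = 0.50523528 / 0.59346013 = 0.8513

Update 2:
  P(E) = 0.7256 × 0.8513 + 0.2905 × 0.1487 = 0.61770328 + 0.04319735 = 0.66090063
  P(H|E) = 0.61770328 / 0.66090063 = 0.9346

Final posterior: 0.9346


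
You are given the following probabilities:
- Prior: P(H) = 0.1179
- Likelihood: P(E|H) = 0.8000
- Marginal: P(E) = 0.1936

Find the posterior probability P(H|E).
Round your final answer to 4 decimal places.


Using Bayes' theorem:

P(H|E) = P(E|H) × P(H) / P(E)
       = 0.8000 × 0.1179 / 0.1936
       = 0.09432000 / 0.1936
       = 0.4872

The evidence strengthens our belief in H.
Prior: 0.1179 → Posterior: 0.4872


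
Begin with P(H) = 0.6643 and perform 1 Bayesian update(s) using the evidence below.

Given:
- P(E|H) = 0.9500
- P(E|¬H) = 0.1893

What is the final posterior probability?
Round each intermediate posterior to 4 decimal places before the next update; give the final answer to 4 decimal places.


Sequential Bayesian updating:

Initial prior: P(H) = 0.6643

Update 1:
  P(E) = 0.9500 × 0.6643 + 0.1893 × 0.3357 = 0.63108500 + 0.06354801 = 0.69463301
  P(H|E) = 0.63108500 / 0.69463301 = 0.9085

Final posterior: 0.9085


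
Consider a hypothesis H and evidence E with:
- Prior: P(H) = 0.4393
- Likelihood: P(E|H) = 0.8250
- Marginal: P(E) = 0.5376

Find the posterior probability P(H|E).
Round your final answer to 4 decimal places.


Using Bayes' theorem:

P(H|E) = P(E|H) × P(H) / P(E)
       = 0.8250 × 0.4393 / 0.5376
       = 0.36242250 / 0.5376
       = 0.6741

The evidence strengthens our belief in H.
Prior: 0.4393 → Posterior: 0.6741


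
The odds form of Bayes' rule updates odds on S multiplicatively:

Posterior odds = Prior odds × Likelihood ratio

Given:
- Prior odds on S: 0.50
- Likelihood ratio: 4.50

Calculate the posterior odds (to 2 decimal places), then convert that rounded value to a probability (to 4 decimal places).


Step 1: Calculate posterior odds
Posterior odds = Prior odds × LR
               = 0.50 × 4.50
               = 2.25

Step 2: Convert to probability
P(S|E) = Posterior odds / (1 + Posterior odds)
       = 2.25 / (1 + 2.25)
       = 2.25 / 3.25
       = 0.6923

The evidence increased P(S) from 0.3333 to 0.6923.


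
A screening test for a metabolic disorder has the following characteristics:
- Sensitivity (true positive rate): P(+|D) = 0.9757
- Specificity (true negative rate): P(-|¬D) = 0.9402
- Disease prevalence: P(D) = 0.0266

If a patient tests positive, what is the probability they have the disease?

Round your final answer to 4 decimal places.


Let D = has disease, + = positive test

Given:
- P(D) = 0.0266 (prevalence)
- P(+|D) = 0.9757 (sensitivity)
- P(-|¬D) = 0.9402 (specificity)
- P(+|¬D) = 0.0598 (false positive rate = 1 - specificity)

Step 1: Find P(+)
P(+) = P(+|D)P(D) + P(+|¬D)P(¬D)
     = 0.9757 × 0.0266 + 0.0598 × 0.9734
     = 0.02595362 + 0.05820932
     = 0.08416294

Step 2: Apply Bayes' theorem for P(D|+)
P(D|+) = P(+|D)P(D) / P(+)
       = 0.02595362 / 0.08416294
       = 0.3084


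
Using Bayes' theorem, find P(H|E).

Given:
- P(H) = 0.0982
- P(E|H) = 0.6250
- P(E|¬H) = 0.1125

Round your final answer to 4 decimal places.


Bayes' theorem: P(H|E) = P(E|H) × P(H) / P(E)

Step 1: Calculate P(E) using law of total probability
P(E) = P(E|H)P(H) + P(E|¬H)P(¬H)
     = 0.6250 × 0.0982 + 0.1125 × 0.9018
     = 0.06137500 + 0.10145250
     = 0.16282750

Step 2: Apply Bayes' theorem
P(H|E) = P(E|H) × P(H) / P(E)
       = 0.06137500 / 0.16282750
       = 0.3769


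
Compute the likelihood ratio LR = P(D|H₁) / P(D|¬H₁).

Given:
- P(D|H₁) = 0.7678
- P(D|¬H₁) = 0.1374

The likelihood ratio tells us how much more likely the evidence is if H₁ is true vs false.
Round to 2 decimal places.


Likelihood Ratio (LR) = P(D|H₁) / P(D|¬H₁)

LR = 0.7678 / 0.1374
   = 5.59

The evidence is 5.59 times more likely if H₁ is true than if H₁ is false.
Since LR > 1, the evidence supports H₁ over ¬H₁.


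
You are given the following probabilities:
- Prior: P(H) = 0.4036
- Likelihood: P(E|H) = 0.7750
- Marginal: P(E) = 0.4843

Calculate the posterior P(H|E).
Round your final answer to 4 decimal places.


Using Bayes' theorem:

P(H|E) = P(E|H) × P(H) / P(E)
       = 0.7750 × 0.4036 / 0.4843
       = 0.31279000 / 0.4843
       = 0.6459

The evidence strengthens our belief in H.
Prior: 0.4036 → Posterior: 0.6459


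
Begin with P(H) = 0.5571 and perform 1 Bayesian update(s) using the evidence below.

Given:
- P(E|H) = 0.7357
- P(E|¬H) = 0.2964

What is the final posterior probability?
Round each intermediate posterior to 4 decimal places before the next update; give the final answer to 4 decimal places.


Sequential Bayesian updating:

Initial prior: P(H) = 0.5571

Update 1:
  P(E) = 0.7357 × 0.5571 + 0.2964 × 0.4429 = 0.40985847 + 0.13127556 = 0.54113403
  P(H|E) = 0.40985847 / 0.54113403 = 0.7574

Final posterior: 0.7574


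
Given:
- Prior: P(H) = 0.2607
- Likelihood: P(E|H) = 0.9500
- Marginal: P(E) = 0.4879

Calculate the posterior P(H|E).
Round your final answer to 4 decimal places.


Using Bayes' theorem:

P(H|E) = P(E|H) × P(H) / P(E)
       = 0.9500 × 0.2607 / 0.4879
       = 0.24766500 / 0.4879
       = 0.5076

The evidence strengthens our belief in H.
Prior: 0.2607 → Posterior: 0.5076


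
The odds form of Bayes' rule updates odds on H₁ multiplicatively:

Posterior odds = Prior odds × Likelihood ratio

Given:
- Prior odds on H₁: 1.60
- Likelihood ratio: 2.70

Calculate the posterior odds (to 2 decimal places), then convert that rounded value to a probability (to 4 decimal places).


Step 1: Calculate posterior odds
Posterior odds = Prior odds × LR
               = 1.60 × 2.70
               = 4.32

Step 2: Convert to probability
P(H₁|E) = Posterior odds / (1 + Posterior odds)
       = 4.32 / (1 + 4.32)
       = 4.32 / 5.32
       = 0.8120

The evidence increased P(H₁) from 0.6154 to 0.8120.


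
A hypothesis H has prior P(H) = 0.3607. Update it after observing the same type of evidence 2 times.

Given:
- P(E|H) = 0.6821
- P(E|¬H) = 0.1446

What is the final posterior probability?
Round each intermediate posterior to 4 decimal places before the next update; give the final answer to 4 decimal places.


Sequential Bayesian updating:

Initial prior: P(H) = 0.3607

Update 1:
  P(E) = 0.6821 × 0.3607 + 0.1446 × 0.6393 = 0.24603347 + 0.09244278 = 0.33847625
  P(H|E) = 0.24603347 / 0.33847625 = 0.7269

Update 2:
  P(E) = 0.6821 × 0.7269 + 0.1446 × 0.2731 = 0.49581849 + 0.03949026 = 0.53530875
  P(H|E) = 0.49581849 / 0.53530875 = 0.9262

Final posterior: 0.9262


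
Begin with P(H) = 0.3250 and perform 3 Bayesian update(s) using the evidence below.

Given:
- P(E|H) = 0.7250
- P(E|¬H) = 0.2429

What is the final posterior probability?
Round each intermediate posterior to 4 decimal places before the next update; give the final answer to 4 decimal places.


Sequential Bayesian updating:

Initial prior: P(H) = 0.3250

Update 1:
  P(E) = 0.7250 × 0.3250 + 0.2429 × 0.6750 = 0.23562500 + 0.16395750 = 0.39958250
  P(H|E) = 0.23562500 / 0.39958250 = 0.5897

Update 2:
  P(E) = 0.7250 × 0.5897 + 0.2429 × 0.4103 = 0.42753250 + 0.09966187 = 0.52719437
  P(H|E) = 0.42753250 / 0.52719437 = 0.8110

Update 3:
  P(E) = 0.7250 × 0.8110 + 0.2429 × 0.1890 = 0.58797500 + 0.04590810 = 0.63388310
  P(H|E) = 0.58797500 / 0.63388310 = 0.9276

Final posterior: 0.9276


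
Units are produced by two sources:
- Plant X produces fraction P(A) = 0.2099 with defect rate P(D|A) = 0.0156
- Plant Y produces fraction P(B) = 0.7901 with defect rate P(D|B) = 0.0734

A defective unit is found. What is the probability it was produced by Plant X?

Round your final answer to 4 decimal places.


Let A = from Plant X, D = defective

Given:
- P(A) = 0.2099, P(B) = 0.7901
- P(D|A) = 0.0156, P(D|B) = 0.0734

Step 1: Find P(D)
P(D) = P(D|A)P(A) + P(D|B)P(B)
     = 0.0156 × 0.2099 + 0.0734 × 0.7901
     = 0.00327444 + 0.05799334
     = 0.06126778

Step 2: Apply Bayes' theorem
P(A|D) = P(D|A)P(A) / P(D)
       = 0.00327444 / 0.06126778
       = 0.0534


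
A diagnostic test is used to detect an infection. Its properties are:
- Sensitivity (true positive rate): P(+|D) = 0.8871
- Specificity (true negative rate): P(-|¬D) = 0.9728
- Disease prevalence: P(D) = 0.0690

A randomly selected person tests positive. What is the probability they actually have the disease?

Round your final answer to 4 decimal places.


Let D = has disease, + = positive test

Given:
- P(D) = 0.0690 (prevalence)
- P(+|D) = 0.8871 (sensitivity)
- P(-|¬D) = 0.9728 (specificity)
- P(+|¬D) = 0.0272 (false positive rate = 1 - specificity)

Step 1: Find P(+)
P(+) = P(+|D)P(D) + P(+|¬D)P(¬D)
     = 0.8871 × 0.0690 + 0.0272 × 0.9310
     = 0.06120990 + 0.02532320
     = 0.08653310

Step 2: Apply Bayes' theorem for P(D|+)
P(D|+) = P(+|D)P(D) / P(+)
       = 0.06120990 / 0.08653310
       = 0.7074


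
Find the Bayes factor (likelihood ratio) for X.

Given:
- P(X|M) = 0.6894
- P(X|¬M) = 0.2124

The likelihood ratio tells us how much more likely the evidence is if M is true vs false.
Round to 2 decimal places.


Likelihood Ratio (LR) = P(X|M) / P(X|¬M)

LR = 0.6894 / 0.2124
   = 3.25

The evidence is 3.25 times more likely if M is true than if M is false.
Since LR > 1, the evidence supports M over ¬M.


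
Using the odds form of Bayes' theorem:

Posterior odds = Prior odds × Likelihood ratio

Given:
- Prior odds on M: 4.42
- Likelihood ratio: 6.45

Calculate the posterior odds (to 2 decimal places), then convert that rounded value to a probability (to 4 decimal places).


Step 1: Calculate posterior odds
Posterior odds = Prior odds × LR
               = 4.42 × 6.45
               = 28.51

Step 2: Convert to probability
P(M|E) = Posterior odds / (1 + Posterior odds)
       = 28.51 / (1 + 28.51)
       = 28.51 / 29.51
       = 0.9661

The evidence increased P(M) from 0.8155 to 0.9661.


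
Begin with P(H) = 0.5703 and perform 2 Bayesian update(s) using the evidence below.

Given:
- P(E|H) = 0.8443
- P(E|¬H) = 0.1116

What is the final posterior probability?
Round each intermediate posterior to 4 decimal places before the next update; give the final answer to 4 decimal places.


Sequential Bayesian updating:

Initial prior: P(H) = 0.5703

Update 1:
  P(E) = 0.8443 × 0.5703 + 0.1116 × 0.4297 = 0.48150429 + 0.04795452 = 0.52945881
  P(H|E) = 0.48150429 / 0.52945881 = 0.9094

Update 2:
  P(E) = 0.8443 × 0.9094 + 0.1116 × 0.0906 = 0.76780642 + 0.01011096 = 0.77791738
  P(H|E) = 0.76780642 / 0.77791738 = 0.9870

Final posterior: 0.9870


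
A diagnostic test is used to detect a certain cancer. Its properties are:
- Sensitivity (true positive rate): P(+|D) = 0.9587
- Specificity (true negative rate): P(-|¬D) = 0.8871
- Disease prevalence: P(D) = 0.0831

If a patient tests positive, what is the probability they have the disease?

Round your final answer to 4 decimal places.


Let D = has disease, + = positive test

Given:
- P(D) = 0.0831 (prevalence)
- P(+|D) = 0.9587 (sensitivity)
- P(-|¬D) = 0.8871 (specificity)
- P(+|¬D) = 0.1129 (false positive rate = 1 - specificity)

Step 1: Find P(+)
P(+) = P(+|D)P(D) + P(+|¬D)P(¬D)
     = 0.9587 × 0.0831 + 0.1129 × 0.9169
     = 0.07966797 + 0.10351801
     = 0.18318598

Step 2: Apply Bayes' theorem for P(D|+)
P(D|+) = P(+|D)P(D) / P(+)
       = 0.07966797 / 0.18318598
       = 0.4349


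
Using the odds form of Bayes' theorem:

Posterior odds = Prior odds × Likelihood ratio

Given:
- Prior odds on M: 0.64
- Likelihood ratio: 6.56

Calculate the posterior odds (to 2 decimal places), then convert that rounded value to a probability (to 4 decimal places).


Step 1: Calculate posterior odds
Posterior odds = Prior odds × LR
               = 0.64 × 6.56
               = 4.20

Step 2: Convert to probability
P(M|E) = Posterior odds / (1 + Posterior odds)
       = 4.20 / (1 + 4.20)
       = 4.20 / 5.20
       = 0.8077

The evidence increased P(M) from 0.3902 to 0.8077.


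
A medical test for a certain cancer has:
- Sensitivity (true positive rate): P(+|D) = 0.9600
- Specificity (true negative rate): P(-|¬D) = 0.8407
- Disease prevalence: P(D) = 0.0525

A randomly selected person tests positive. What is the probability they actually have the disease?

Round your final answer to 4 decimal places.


Let D = has disease, + = positive test

Given:
- P(D) = 0.0525 (prevalence)
- P(+|D) = 0.9600 (sensitivity)
- P(-|¬D) = 0.8407 (specificity)
- P(+|¬D) = 0.1593 (false positive rate = 1 - specificity)

Step 1: Find P(+)
P(+) = P(+|D)P(D) + P(+|¬D)P(¬D)
     = 0.9600 × 0.0525 + 0.1593 × 0.9475
     = 0.05040000 + 0.15093675
     = 0.20133675

Step 2: Apply Bayes' theorem for P(D|+)
P(D|+) = P(+|D)P(D) / P(+)
       = 0.05040000 / 0.20133675
       = 0.2503
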